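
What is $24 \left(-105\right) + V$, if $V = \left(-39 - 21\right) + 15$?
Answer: $-2565$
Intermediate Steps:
$V = -45$ ($V = -60 + 15 = -45$)
$24 \left(-105\right) + V = 24 \left(-105\right) - 45 = -2520 - 45 = -2565$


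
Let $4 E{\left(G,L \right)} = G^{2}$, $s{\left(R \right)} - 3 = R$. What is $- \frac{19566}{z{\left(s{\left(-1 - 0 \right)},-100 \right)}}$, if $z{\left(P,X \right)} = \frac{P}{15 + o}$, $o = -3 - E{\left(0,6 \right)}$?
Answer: $-117396$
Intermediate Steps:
$s{\left(R \right)} = 3 + R$
$E{\left(G,L \right)} = \frac{G^{2}}{4}$
$o = -3$ ($o = -3 - \frac{0^{2}}{4} = -3 - \frac{1}{4} \cdot 0 = -3 - 0 = -3 + 0 = -3$)
$z{\left(P,X \right)} = \frac{P}{12}$ ($z{\left(P,X \right)} = \frac{P}{15 - 3} = \frac{P}{12}$)
$- \frac{19566}{z{\left(s{\left(-1 - 0 \right)},-100 \right)}} = - \frac{19566}{\frac{1}{12} \left(3 - 1\right)} = - \frac{19566}{\frac{1}{12} \cdot 2} = - 19566 \frac{1}{\frac{1}{6}} = \left(-19566\right) 6 = -117396$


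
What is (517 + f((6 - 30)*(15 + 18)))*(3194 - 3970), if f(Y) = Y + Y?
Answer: 827992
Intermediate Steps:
f(Y) = 2*Y
(517 + f((6 - 30)*(15 + 18)))*(3194 - 3970) = (517 + 2*((6 - 30)*(15 + 18)))*(3194 - 3970) = (517 + 2*(-24*33))*(-776) = (517 + 2*(-792))*(-776) = (517 - 1584)*(-776) = -1067*(-776) = 827992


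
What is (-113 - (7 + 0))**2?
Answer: 14400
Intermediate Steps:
(-113 - (7 + 0))**2 = (-113 - 1*7)**2 = (-113 - 7)**2 = (-120)**2 = 14400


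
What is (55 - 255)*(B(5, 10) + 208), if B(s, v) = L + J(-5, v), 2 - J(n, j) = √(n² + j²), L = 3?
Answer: -42600 + 1000*√5 ≈ -40364.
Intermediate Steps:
J(n, j) = 2 - √(j² + n²) (J(n, j) = 2 - √(n² + j²) = 2 - √(j² + n²))
B(s, v) = 5 - √(25 + v²) (B(s, v) = 3 + (2 - √(v² + (-5)²)) = 3 + (2 - √(v² + 25)) = 3 + (2 - √(25 + v²)) = 5 - √(25 + v²))
(55 - 255)*(B(5, 10) + 208) = (55 - 255)*((5 - √(25 + 10²)) + 208) = -200*((5 - √(25 + 100)) + 208) = -200*((5 - √125) + 208) = -200*((5 - 5*√5) + 208) = -200*(213 - 5*√5) = -42600 + 1000*√5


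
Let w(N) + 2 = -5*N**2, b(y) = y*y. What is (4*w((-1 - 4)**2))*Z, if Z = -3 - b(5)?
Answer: 350224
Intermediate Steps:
b(y) = y**2
Z = -28 (Z = -3 - 1*5**2 = -3 - 1*25 = -3 - 25 = -28)
w(N) = -2 - 5*N**2
(4*w((-1 - 4)**2))*Z = (4*(-2 - 5*(-1 - 4)**4))*(-28) = (4*(-2 - 5*((-5)**2)**2))*(-28) = (4*(-2 - 5*25**2))*(-28) = (4*(-2 - 5*625))*(-28) = (4*(-2 - 3125))*(-28) = (4*(-3127))*(-28) = -12508*(-28) = 350224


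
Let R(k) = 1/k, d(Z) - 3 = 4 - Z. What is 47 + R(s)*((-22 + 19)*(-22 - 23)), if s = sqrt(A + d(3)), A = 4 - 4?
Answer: 229/2 ≈ 114.50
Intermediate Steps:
d(Z) = 7 - Z (d(Z) = 3 + (4 - Z) = 7 - Z)
A = 0
s = 2 (s = sqrt(0 + (7 - 1*3)) = sqrt(0 + (7 - 3)) = sqrt(0 + 4) = sqrt(4) = 2)
47 + R(s)*((-22 + 19)*(-22 - 23)) = 47 + ((-22 + 19)*(-22 - 23))/2 = 47 + (-3*(-45))/2 = 47 + (1/2)*135 = 47 + 135/2 = 229/2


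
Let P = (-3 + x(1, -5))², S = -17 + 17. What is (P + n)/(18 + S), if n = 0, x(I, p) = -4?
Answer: 49/18 ≈ 2.7222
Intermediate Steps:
S = 0
P = 49 (P = (-3 - 4)² = (-7)² = 49)
(P + n)/(18 + S) = (49 + 0)/(18 + 0) = 49/18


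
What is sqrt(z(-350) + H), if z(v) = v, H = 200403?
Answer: sqrt(200053) ≈ 447.27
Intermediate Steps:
sqrt(z(-350) + H) = sqrt(-350 + 200403) = sqrt(200053)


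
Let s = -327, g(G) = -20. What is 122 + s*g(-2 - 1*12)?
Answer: 6662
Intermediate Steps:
122 + s*g(-2 - 1*12) = 122 - 327*(-20) = 122 + 6540 = 6662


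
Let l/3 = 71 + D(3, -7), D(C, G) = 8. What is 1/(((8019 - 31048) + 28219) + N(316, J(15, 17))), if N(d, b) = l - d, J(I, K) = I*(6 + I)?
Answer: 1/5111 ≈ 0.00019566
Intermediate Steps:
l = 237 (l = 3*(71 + 8) = 3*79 = 237)
N(d, b) = 237 - d
1/(((8019 - 31048) + 28219) + N(316, J(15, 17))) = 1/(((8019 - 31048) + 28219) + (237 - 1*316)) = 1/((-23029 + 28219) + (237 - 316)) = 1/(5190 - 79) = 1/5111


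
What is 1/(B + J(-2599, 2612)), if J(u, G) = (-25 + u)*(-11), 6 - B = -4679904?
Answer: 1/4708774 ≈ 2.1237e-7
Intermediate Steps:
B = 4679910 (B = 6 - 1*(-4679904) = 6 + 4679904 = 4679910)
J(u, G) = 275 - 11*u
1/(B + J(-2599, 2612)) = 1/(4679910 + (275 - 11*(-2599))) = 1/(4679910 + (275 + 28589)) = 1/(4679910 + 28864) = 1/4708774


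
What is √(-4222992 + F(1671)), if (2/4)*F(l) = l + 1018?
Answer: I*√4217614 ≈ 2053.7*I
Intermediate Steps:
F(l) = 2036 + 2*l (F(l) = 2*(l + 1018) = 2*(1018 + l) = 2036 + 2*l)
√(-4222992 + F(1671)) = √(-4222992 + (2036 + 2*1671)) = √(-4222992 + (2036 + 3342)) = √(-4222992 + 5378) = √(-4217614) = I*√4217614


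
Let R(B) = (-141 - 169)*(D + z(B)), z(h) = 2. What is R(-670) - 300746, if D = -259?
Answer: -221076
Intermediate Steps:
R(B) = 79670 (R(B) = (-141 - 169)*(-259 + 2) = -310*(-257) = 79670)
R(-670) - 300746 = 79670 - 300746 = -221076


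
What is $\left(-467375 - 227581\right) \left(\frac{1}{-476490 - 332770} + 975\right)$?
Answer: $- \frac{137085022387761}{202315} \approx -6.7758 \cdot 10^{8}$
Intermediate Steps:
$\left(-467375 - 227581\right) \left(\frac{1}{-476490 - 332770} + 975\right) = - 694956 \left(\frac{1}{-809260} + 975\right) = - 694956 \left(- \frac{1}{809260} + 975\right) = \left(-694956\right) \frac{789028499}{809260} = - \frac{137085022387761}{202315}$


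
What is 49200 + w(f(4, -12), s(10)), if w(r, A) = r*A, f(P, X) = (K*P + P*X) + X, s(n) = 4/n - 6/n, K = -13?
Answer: 246112/5 ≈ 49222.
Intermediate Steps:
s(n) = -2/n
f(P, X) = X - 13*P + P*X (f(P, X) = (-13*P + P*X) + X = X - 13*P + P*X)
w(r, A) = A*r
49200 + w(f(4, -12), s(10)) = 49200 + (-2/10)*(-12 - 13*4 + 4*(-12)) = 49200 + (-2*⅒)*(-12 - 52 - 48) = 49200 - ⅕*(-112) = 49200 + 112/5 = 246112/5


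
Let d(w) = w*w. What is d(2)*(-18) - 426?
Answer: -498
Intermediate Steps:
d(w) = w²
d(2)*(-18) - 426 = 2²*(-18) - 426 = 4*(-18) - 426 = -72 - 426 = -498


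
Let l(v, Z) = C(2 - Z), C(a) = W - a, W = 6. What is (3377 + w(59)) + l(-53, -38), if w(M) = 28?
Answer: 3371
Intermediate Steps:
C(a) = 6 - a
l(v, Z) = 4 + Z (l(v, Z) = 6 - (2 - Z) = 6 + (-2 + Z) = 4 + Z)
(3377 + w(59)) + l(-53, -38) = (3377 + 28) + (4 - 38) = 3405 - 34 = 3371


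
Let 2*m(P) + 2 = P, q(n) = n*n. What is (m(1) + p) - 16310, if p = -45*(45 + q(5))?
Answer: -38921/2 ≈ -19461.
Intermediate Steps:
q(n) = n**2
m(P) = -1 + P/2
p = -3150 (p = -45*(45 + 5**2) = -45*(45 + 25) = -45*70 = -3150)
(m(1) + p) - 16310 = ((-1 + (1/2)*1) - 3150) - 16310 = ((-1 + 1/2) - 3150) - 16310 = (-1/2 - 3150) - 16310 = -6301/2 - 16310 = -38921/2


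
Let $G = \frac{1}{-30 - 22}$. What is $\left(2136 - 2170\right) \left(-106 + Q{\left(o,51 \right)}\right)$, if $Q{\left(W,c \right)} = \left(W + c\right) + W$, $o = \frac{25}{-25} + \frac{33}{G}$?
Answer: $118626$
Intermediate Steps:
$G = - \frac{1}{52}$ ($G = \frac{1}{-52} = - \frac{1}{52} \approx -0.019231$)
$o = -1717$ ($o = \frac{25}{-25} + \frac{33}{- \frac{1}{52}} = 25 \left(- \frac{1}{25}\right) + 33 \left(-52\right) = -1 - 1716 = -1717$)
$Q{\left(W,c \right)} = c + 2 W$
$\left(2136 - 2170\right) \left(-106 + Q{\left(o,51 \right)}\right) = \left(2136 - 2170\right) \left(-106 + \left(51 + 2 \left(-1717\right)\right)\right) = - 34 \left(-106 + \left(51 - 3434\right)\right) = - 34 \left(-106 - 3383\right) = \left(-34\right) \left(-3489\right) = 118626$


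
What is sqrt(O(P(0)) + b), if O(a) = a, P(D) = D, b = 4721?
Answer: sqrt(4721) ≈ 68.709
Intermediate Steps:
sqrt(O(P(0)) + b) = sqrt(0 + 4721) = sqrt(4721)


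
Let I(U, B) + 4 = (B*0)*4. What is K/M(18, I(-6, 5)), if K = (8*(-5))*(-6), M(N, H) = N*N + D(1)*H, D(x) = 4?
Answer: 60/77 ≈ 0.77922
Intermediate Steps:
I(U, B) = -4 (I(U, B) = -4 + (B*0)*4 = -4 + 0*4 = -4 + 0 = -4)
M(N, H) = N² + 4*H (M(N, H) = N*N + 4*H = N² + 4*H)
K = 240 (K = -40*(-6) = 240)
K/M(18, I(-6, 5)) = 240/(18² + 4*(-4)) = 240/(324 - 16) = 240/308 = 240*(1/308) = 60/77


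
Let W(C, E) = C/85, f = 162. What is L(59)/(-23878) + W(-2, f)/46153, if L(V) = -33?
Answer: 129411409/93673513390 ≈ 0.0013815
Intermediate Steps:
W(C, E) = C/85 (W(C, E) = C*(1/85) = C/85)
L(59)/(-23878) + W(-2, f)/46153 = -33/(-23878) + ((1/85)*(-2))/46153 = -33*(-1/23878) - 2/85*1/46153 = 33/23878 - 2/3923005 = 129411409/93673513390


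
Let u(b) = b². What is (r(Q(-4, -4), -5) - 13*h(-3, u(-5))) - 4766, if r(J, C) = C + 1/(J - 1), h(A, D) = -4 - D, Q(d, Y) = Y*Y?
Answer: -65909/15 ≈ -4393.9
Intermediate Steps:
Q(d, Y) = Y²
r(J, C) = C + 1/(-1 + J)
(r(Q(-4, -4), -5) - 13*h(-3, u(-5))) - 4766 = ((1 - 1*(-5) - 5*(-4)²)/(-1 + (-4)²) - 13*(-4 - 1*(-5)²)) - 4766 = ((1 + 5 - 5*16)/(-1 + 16) - 13*(-4 - 1*25)) - 4766 = ((1 + 5 - 80)/15 - 13*(-4 - 25)) - 4766 = ((1/15)*(-74) - 13*(-29)) - 4766 = (-74/15 + 377) - 4766 = 5581/15 - 4766 = -65909/15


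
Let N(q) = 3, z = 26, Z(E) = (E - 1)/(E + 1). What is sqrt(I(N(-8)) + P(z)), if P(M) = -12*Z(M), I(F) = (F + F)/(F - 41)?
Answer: I*sqrt(36613)/57 ≈ 3.3569*I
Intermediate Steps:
Z(E) = (-1 + E)/(1 + E)
I(F) = 2*F/(-41 + F) (I(F) = (2*F)/(-41 + F) = 2*F/(-41 + F))
P(M) = -12*(-1 + M)/(1 + M)
sqrt(I(N(-8)) + P(z)) = sqrt(2*3/(-41 + 3) + 12*(1 - 1*26)/(1 + 26)) = sqrt(2*3/(-38) + 12*(1 - 26)/27) = sqrt(2*3*(-1/38) + 12*(1/27)*(-25)) = sqrt(-3/19 - 100/9) = sqrt(-1927/171) = I*sqrt(36613)/57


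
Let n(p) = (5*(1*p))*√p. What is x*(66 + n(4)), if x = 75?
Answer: 7950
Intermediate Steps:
n(p) = 5*p^(3/2) (n(p) = (5*p)*√p = 5*p^(3/2))
x*(66 + n(4)) = 75*(66 + 5*4^(3/2)) = 75*(66 + 5*8) = 75*(66 + 40) = 75*106 = 7950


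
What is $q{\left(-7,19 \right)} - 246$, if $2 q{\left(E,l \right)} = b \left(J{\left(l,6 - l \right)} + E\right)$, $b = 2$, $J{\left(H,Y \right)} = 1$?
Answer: $-252$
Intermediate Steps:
$q{\left(E,l \right)} = 1 + E$ ($q{\left(E,l \right)} = \frac{2 \left(1 + E\right)}{2} = \frac{2 + 2 E}{2} = 1 + E$)
$q{\left(-7,19 \right)} - 246 = \left(1 - 7\right) - 246 = -6 - 246 = -252$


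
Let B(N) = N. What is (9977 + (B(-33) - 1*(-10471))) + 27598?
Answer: 48013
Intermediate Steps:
(9977 + (B(-33) - 1*(-10471))) + 27598 = (9977 + (-33 - 1*(-10471))) + 27598 = (9977 + (-33 + 10471)) + 27598 = (9977 + 10438) + 27598 = 20415 + 27598 = 48013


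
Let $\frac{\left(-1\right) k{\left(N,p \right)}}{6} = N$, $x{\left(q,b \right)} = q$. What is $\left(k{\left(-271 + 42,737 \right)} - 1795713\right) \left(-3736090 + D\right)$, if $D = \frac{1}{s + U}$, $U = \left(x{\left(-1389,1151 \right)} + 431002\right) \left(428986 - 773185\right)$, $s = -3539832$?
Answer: $\frac{110148029380514590259781}{16430656091} \approx 6.7038 \cdot 10^{12}$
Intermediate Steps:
$U = -147872364987$ ($U = \left(-1389 + 431002\right) \left(428986 - 773185\right) = 429613 \left(-344199\right) = -147872364987$)
$k{\left(N,p \right)} = - 6 N$
$D = - \frac{1}{147875904819}$ ($D = \frac{1}{-3539832 - 147872364987} = \frac{1}{-147875904819} = - \frac{1}{147875904819} \approx -6.7624 \cdot 10^{-12}$)
$\left(k{\left(-271 + 42,737 \right)} - 1795713\right) \left(-3736090 + D\right) = \left(- 6 \left(-271 + 42\right) - 1795713\right) \left(-3736090 - \frac{1}{147875904819}\right) = \left(\left(-6\right) \left(-229\right) - 1795713\right) \left(- \frac{552477689235217711}{147875904819}\right) = \left(1374 - 1795713\right) \left(- \frac{552477689235217711}{147875904819}\right) = \left(-1794339\right) \left(- \frac{552477689235217711}{147875904819}\right) = \frac{110148029380514590259781}{16430656091}$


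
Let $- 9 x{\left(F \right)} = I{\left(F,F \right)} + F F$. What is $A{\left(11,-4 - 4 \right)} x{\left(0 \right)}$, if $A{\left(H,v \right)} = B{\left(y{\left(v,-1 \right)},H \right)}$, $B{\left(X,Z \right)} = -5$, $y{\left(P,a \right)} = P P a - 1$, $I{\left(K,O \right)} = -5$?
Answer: $- \frac{25}{9} \approx -2.7778$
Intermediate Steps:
$y{\left(P,a \right)} = -1 + a P^{2}$ ($y{\left(P,a \right)} = P^{2} a - 1 = a P^{2} - 1 = -1 + a P^{2}$)
$x{\left(F \right)} = \frac{5}{9} - \frac{F^{2}}{9}$ ($x{\left(F \right)} = - \frac{-5 + F F}{9} = - \frac{-5 + F^{2}}{9} = \frac{5}{9} - \frac{F^{2}}{9}$)
$A{\left(H,v \right)} = -5$
$A{\left(11,-4 - 4 \right)} x{\left(0 \right)} = - 5 \left(\frac{5}{9} - \frac{0^{2}}{9}\right) = - 5 \left(\frac{5}{9} - 0\right) = - 5 \left(\frac{5}{9} + 0\right) = \left(-5\right) \frac{5}{9} = - \frac{25}{9}$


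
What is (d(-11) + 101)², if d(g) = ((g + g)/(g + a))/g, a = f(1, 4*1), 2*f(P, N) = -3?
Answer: 6355441/625 ≈ 10169.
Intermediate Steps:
f(P, N) = -3/2 (f(P, N) = (½)*(-3) = -3/2)
a = -3/2 ≈ -1.5000
d(g) = 2/(-3/2 + g) (d(g) = ((g + g)/(g - 3/2))/g = ((2*g)/(-3/2 + g))/g = (2*g/(-3/2 + g))/g = 2/(-3/2 + g))
(d(-11) + 101)² = (4/(-3 + 2*(-11)) + 101)² = (4/(-3 - 22) + 101)² = (4/(-25) + 101)² = (4*(-1/25) + 101)² = (-4/25 + 101)² = (2521/25)² = 6355441/625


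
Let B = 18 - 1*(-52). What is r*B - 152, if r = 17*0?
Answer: -152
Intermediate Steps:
B = 70 (B = 18 + 52 = 70)
r = 0
r*B - 152 = 0*70 - 152 = 0 - 152 = -152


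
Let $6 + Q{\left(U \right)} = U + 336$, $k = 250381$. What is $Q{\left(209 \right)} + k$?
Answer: $250920$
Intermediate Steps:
$Q{\left(U \right)} = 330 + U$ ($Q{\left(U \right)} = -6 + \left(U + 336\right) = -6 + \left(336 + U\right) = 330 + U$)
$Q{\left(209 \right)} + k = \left(330 + 209\right) + 250381 = 539 + 250381 = 250920$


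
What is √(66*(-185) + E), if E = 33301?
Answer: √21091 ≈ 145.23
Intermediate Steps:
√(66*(-185) + E) = √(66*(-185) + 33301) = √(-12210 + 33301) = √21091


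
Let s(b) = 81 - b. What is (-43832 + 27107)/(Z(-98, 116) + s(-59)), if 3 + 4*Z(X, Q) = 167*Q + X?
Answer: -66900/19831 ≈ -3.3735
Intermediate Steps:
Z(X, Q) = -¾ + X/4 + 167*Q/4 (Z(X, Q) = -¾ + (167*Q + X)/4 = -¾ + (X + 167*Q)/4 = -¾ + (X/4 + 167*Q/4) = -¾ + X/4 + 167*Q/4)
(-43832 + 27107)/(Z(-98, 116) + s(-59)) = (-43832 + 27107)/((-¾ + (¼)*(-98) + (167/4)*116) + (81 - 1*(-59))) = -16725/((-¾ - 49/2 + 4843) + (81 + 59)) = -16725/(19271/4 + 140) = -16725/19831/4 = -16725*4/19831 = -66900/19831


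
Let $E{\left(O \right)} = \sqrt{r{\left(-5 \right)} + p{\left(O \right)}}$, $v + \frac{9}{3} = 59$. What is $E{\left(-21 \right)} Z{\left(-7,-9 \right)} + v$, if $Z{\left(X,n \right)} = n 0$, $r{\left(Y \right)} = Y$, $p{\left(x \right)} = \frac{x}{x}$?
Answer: $56$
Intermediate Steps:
$p{\left(x \right)} = 1$
$v = 56$ ($v = -3 + 59 = 56$)
$Z{\left(X,n \right)} = 0$
$E{\left(O \right)} = 2 i$ ($E{\left(O \right)} = \sqrt{-5 + 1} = \sqrt{-4} = 2 i$)
$E{\left(-21 \right)} Z{\left(-7,-9 \right)} + v = 2 i 0 + 56 = 0 + 56 = 56$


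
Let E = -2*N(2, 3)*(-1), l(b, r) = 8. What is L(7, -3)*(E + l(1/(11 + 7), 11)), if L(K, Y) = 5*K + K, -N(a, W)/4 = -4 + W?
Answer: 672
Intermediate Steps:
N(a, W) = 16 - 4*W (N(a, W) = -4*(-4 + W) = 16 - 4*W)
L(K, Y) = 6*K
E = 8 (E = -2*(16 - 4*3)*(-1) = -2*(16 - 12)*(-1) = -2*4*(-1) = -8*(-1) = 8)
L(7, -3)*(E + l(1/(11 + 7), 11)) = (6*7)*(8 + 8) = 42*16 = 672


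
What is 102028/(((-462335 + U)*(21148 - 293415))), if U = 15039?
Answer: 25507/30445985008 ≈ 8.3778e-7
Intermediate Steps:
102028/(((-462335 + U)*(21148 - 293415))) = 102028/(((-462335 + 15039)*(21148 - 293415))) = 102028/((-447296*(-272267))) = 102028/121783940032 = 102028*(1/121783940032) = 25507/30445985008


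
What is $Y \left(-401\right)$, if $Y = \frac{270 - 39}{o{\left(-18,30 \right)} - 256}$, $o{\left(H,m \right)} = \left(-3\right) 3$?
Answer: $\frac{92631}{265} \approx 349.55$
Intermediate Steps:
$o{\left(H,m \right)} = -9$
$Y = - \frac{231}{265}$ ($Y = \frac{270 - 39}{-9 - 256} = \frac{231}{-265} = 231 \left(- \frac{1}{265}\right) = - \frac{231}{265} \approx -0.8717$)
$Y \left(-401\right) = \left(- \frac{231}{265}\right) \left(-401\right) = \frac{92631}{265}$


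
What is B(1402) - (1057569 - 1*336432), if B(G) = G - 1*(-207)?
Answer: -719528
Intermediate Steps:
B(G) = 207 + G (B(G) = G + 207 = 207 + G)
B(1402) - (1057569 - 1*336432) = (207 + 1402) - (1057569 - 1*336432) = 1609 - (1057569 - 336432) = 1609 - 1*721137 = 1609 - 721137 = -719528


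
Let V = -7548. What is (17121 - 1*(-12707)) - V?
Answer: 37376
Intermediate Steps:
(17121 - 1*(-12707)) - V = (17121 - 1*(-12707)) - 1*(-7548) = (17121 + 12707) + 7548 = 29828 + 7548 = 37376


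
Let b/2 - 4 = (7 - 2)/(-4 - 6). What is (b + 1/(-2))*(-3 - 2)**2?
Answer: 325/2 ≈ 162.50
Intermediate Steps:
b = 7 (b = 8 + 2*((7 - 2)/(-4 - 6)) = 8 + 2*(5/(-10)) = 8 + 2*(5*(-1/10)) = 8 + 2*(-1/2) = 8 - 1 = 7)
(b + 1/(-2))*(-3 - 2)**2 = (7 + 1/(-2))*(-3 - 2)**2 = (7 - 1/2)*(-5)**2 = (13/2)*25 = 325/2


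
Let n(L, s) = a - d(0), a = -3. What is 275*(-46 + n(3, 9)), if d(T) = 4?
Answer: -14575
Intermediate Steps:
n(L, s) = -7 (n(L, s) = -3 - 1*4 = -3 - 4 = -7)
275*(-46 + n(3, 9)) = 275*(-46 - 7) = 275*(-53) = -14575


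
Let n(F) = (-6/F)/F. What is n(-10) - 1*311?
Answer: -15553/50 ≈ -311.06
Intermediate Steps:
n(F) = -6/F**2
n(-10) - 1*311 = -6/(-10)**2 - 1*311 = -6*1/100 - 311 = -3/50 - 311 = -15553/50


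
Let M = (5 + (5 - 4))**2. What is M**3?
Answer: 46656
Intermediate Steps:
M = 36 (M = (5 + 1)**2 = 6**2 = 36)
M**3 = 36**3 = 46656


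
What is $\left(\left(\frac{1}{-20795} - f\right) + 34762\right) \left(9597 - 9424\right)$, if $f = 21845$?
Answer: $\frac{46469359422}{20795} \approx 2.2346 \cdot 10^{6}$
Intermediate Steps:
$\left(\left(\frac{1}{-20795} - f\right) + 34762\right) \left(9597 - 9424\right) = \left(\left(\frac{1}{-20795} - 21845\right) + 34762\right) \left(9597 - 9424\right) = \left(\left(- \frac{1}{20795} - 21845\right) + 34762\right) 173 = \left(- \frac{454266776}{20795} + 34762\right) 173 = \frac{268609014}{20795} \cdot 173 = \frac{46469359422}{20795}$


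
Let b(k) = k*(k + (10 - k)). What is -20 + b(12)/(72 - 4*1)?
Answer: -310/17 ≈ -18.235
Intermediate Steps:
b(k) = 10*k (b(k) = k*10 = 10*k)
-20 + b(12)/(72 - 4*1) = -20 + (10*12)/(72 - 4*1) = -20 + 120/(72 - 4) = -20 + 120/68 = -20 + 120*(1/68) = -20 + 30/17 = -310/17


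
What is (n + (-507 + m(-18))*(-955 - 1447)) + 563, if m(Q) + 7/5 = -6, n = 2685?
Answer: 6194184/5 ≈ 1.2388e+6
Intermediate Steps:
m(Q) = -37/5 (m(Q) = -7/5 - 6 = -37/5)
(n + (-507 + m(-18))*(-955 - 1447)) + 563 = (2685 + (-507 - 37/5)*(-955 - 1447)) + 563 = (2685 - 2572/5*(-2402)) + 563 = (2685 + 6177944/5) + 563 = 6191369/5 + 563 = 6194184/5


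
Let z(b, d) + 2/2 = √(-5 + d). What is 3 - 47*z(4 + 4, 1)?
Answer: 50 - 94*I ≈ 50.0 - 94.0*I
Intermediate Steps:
z(b, d) = -1 + √(-5 + d)
3 - 47*z(4 + 4, 1) = 3 - 47*(-1 + √(-5 + 1)) = 3 - 47*(-1 + √(-4)) = 3 - 47*(-1 + 2*I) = 3 + (47 - 94*I) = 50 - 94*I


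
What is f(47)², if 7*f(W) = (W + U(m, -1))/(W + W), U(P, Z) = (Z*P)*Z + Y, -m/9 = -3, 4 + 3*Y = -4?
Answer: 11449/974169 ≈ 0.011753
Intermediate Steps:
Y = -8/3 (Y = -4/3 + (⅓)*(-4) = -4/3 - 4/3 = -8/3 ≈ -2.6667)
m = 27 (m = -9*(-3) = 27)
U(P, Z) = -8/3 + P*Z² (U(P, Z) = (Z*P)*Z - 8/3 = (P*Z)*Z - 8/3 = P*Z² - 8/3 = -8/3 + P*Z²)
f(W) = (73/3 + W)/(14*W) (f(W) = ((W + (-8/3 + 27*(-1)²))/(W + W))/7 = ((W + (-8/3 + 27*1))/((2*W)))/7 = ((W + (-8/3 + 27))*(1/(2*W)))/7 = ((W + 73/3)*(1/(2*W)))/7 = ((73/3 + W)*(1/(2*W)))/7 = ((73/3 + W)/(2*W))/7 = (73/3 + W)/(14*W))
f(47)² = ((1/42)*(73 + 3*47)/47)² = ((1/42)*(1/47)*(73 + 141))² = ((1/42)*(1/47)*214)² = (107/987)² = 11449/974169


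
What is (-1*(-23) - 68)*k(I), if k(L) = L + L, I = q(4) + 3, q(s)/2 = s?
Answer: -990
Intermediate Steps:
q(s) = 2*s
I = 11 (I = 2*4 + 3 = 8 + 3 = 11)
k(L) = 2*L
(-1*(-23) - 68)*k(I) = (-1*(-23) - 68)*(2*11) = (23 - 68)*22 = -45*22 = -990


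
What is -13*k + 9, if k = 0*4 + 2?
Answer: -17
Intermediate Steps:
k = 2 (k = 0 + 2 = 2)
-13*k + 9 = -13*2 + 9 = -26 + 9 = -17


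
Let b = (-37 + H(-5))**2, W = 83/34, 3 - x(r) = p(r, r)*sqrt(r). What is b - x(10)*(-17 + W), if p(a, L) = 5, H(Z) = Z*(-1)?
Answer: 36301/34 - 2475*sqrt(10)/34 ≈ 837.48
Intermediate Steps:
H(Z) = -Z
x(r) = 3 - 5*sqrt(r)
W = 83/34 (W = 83*(1/34) = 83/34 ≈ 2.4412)
b = 1024 (b = (-37 - 1*(-5))**2 = (-37 + 5)**2 = (-32)**2 = 1024)
b - x(10)*(-17 + W) = 1024 - (3 - 5*sqrt(10))*(-17 + 83/34) = 1024 - (3 - 5*sqrt(10))*(-495)/34 = 1024 - (-1485/34 + 2475*sqrt(10)/34) = 1024 + (1485/34 - 2475*sqrt(10)/34) = 36301/34 - 2475*sqrt(10)/34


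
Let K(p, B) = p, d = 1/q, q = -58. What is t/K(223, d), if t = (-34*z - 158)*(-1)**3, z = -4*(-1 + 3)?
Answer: -114/223 ≈ -0.51121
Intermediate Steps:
d = -1/58 (d = 1/(-58) = -1/58 ≈ -0.017241)
z = -8 (z = -4*2 = -8)
t = -114 (t = (-34*(-8) - 158)*(-1)**3 = (272 - 158)*(-1) = 114*(-1) = -114)
t/K(223, d) = -114/223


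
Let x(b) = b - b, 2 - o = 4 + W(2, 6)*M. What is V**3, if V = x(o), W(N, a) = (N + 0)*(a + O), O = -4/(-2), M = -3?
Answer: 0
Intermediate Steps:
O = 2 (O = -4*(-1/2) = 2)
W(N, a) = N*(2 + a) (W(N, a) = (N + 0)*(a + 2) = N*(2 + a))
o = 46 (o = 2 - (4 + (2*(2 + 6))*(-3)) = 2 - (4 + (2*8)*(-3)) = 2 - (4 + 16*(-3)) = 2 - (4 - 48) = 2 - 1*(-44) = 2 + 44 = 46)
x(b) = 0
V = 0
V**3 = 0**3 = 0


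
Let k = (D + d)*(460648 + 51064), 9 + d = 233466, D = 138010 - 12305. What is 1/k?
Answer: 1/183787505344 ≈ 5.4411e-12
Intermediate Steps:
D = 125705
d = 233457 (d = -9 + 233466 = 233457)
k = 183787505344 (k = (125705 + 233457)*(460648 + 51064) = 359162*511712 = 183787505344)
1/k = 1/183787505344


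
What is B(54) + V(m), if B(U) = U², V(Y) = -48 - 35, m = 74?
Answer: 2833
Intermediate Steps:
V(Y) = -83
B(54) + V(m) = 54² - 83 = 2916 - 83 = 2833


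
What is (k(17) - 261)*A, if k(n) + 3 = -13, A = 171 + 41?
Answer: -58724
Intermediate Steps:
A = 212
k(n) = -16 (k(n) = -3 - 13 = -16)
(k(17) - 261)*A = (-16 - 261)*212 = -277*212 = -58724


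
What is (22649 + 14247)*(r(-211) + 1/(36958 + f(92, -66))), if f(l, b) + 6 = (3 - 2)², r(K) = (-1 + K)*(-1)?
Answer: 289044629152/36953 ≈ 7.8220e+6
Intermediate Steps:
r(K) = 1 - K
f(l, b) = -5 (f(l, b) = -6 + (3 - 2)² = -6 + 1² = -6 + 1 = -5)
(22649 + 14247)*(r(-211) + 1/(36958 + f(92, -66))) = (22649 + 14247)*((1 - 1*(-211)) + 1/(36958 - 5)) = 36896*((1 + 211) + 1/36953) = 36896*(212 + 1/36953) = 36896*(7834037/36953) = 289044629152/36953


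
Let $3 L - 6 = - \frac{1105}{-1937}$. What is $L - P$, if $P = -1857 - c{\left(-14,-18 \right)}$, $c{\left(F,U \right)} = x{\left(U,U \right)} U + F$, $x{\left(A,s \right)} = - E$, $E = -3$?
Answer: $\frac{800662}{447} \approx 1791.2$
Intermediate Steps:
$x{\left(A,s \right)} = 3$ ($x{\left(A,s \right)} = \left(-1\right) \left(-3\right) = 3$)
$c{\left(F,U \right)} = F + 3 U$ ($c{\left(F,U \right)} = 3 U + F = F + 3 U$)
$L = \frac{979}{447}$ ($L = 2 + \frac{\left(-1105\right) \frac{1}{-1937}}{3} = 2 + \frac{\left(-1105\right) \left(- \frac{1}{1937}\right)}{3} = 2 + \frac{1}{3} \cdot \frac{85}{149} = 2 + \frac{85}{447} = \frac{979}{447} \approx 2.1902$)
$P = -1789$ ($P = -1857 - \left(-14 + 3 \left(-18\right)\right) = -1857 - \left(-14 - 54\right) = -1857 - -68 = -1857 + 68 = -1789$)
$L - P = \frac{979}{447} - -1789 = \frac{979}{447} + 1789 = \frac{800662}{447}$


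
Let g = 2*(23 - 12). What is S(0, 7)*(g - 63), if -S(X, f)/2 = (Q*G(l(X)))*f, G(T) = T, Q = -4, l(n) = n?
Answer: 0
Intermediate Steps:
g = 22 (g = 2*11 = 22)
S(X, f) = 8*X*f (S(X, f) = -2*(-4*X)*f = -(-8)*X*f = 8*X*f)
S(0, 7)*(g - 63) = (8*0*7)*(22 - 63) = 0*(-41) = 0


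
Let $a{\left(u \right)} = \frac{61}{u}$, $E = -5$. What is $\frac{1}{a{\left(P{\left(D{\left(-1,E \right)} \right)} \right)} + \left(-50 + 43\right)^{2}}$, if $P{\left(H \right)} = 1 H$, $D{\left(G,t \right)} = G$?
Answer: $- \frac{1}{12} \approx -0.083333$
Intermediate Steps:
$P{\left(H \right)} = H$
$\frac{1}{a{\left(P{\left(D{\left(-1,E \right)} \right)} \right)} + \left(-50 + 43\right)^{2}} = \frac{1}{\frac{61}{-1} + \left(-50 + 43\right)^{2}} = \frac{1}{61 \left(-1\right) + \left(-7\right)^{2}} = \frac{1}{-61 + 49} = \frac{1}{-12} = - \frac{1}{12}$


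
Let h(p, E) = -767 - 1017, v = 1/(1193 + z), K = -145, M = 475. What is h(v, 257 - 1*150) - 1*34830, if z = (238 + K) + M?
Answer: -36614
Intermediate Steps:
z = 568 (z = (238 - 145) + 475 = 93 + 475 = 568)
v = 1/1761 (v = 1/(1193 + 568) = 1/1761 ≈ 0.00056786)
h(p, E) = -1784
h(v, 257 - 1*150) - 1*34830 = -1784 - 1*34830 = -1784 - 34830 = -36614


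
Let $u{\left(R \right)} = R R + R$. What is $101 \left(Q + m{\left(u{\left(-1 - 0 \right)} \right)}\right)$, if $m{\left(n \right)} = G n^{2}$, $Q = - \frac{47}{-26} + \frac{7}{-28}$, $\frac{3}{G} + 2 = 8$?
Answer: $\frac{8181}{52} \approx 157.33$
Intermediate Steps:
$u{\left(R \right)} = R + R^{2}$ ($u{\left(R \right)} = R^{2} + R = R + R^{2}$)
$G = \frac{1}{2}$ ($G = \frac{3}{-2 + 8} = \frac{3}{6} = 3 \cdot \frac{1}{6} = \frac{1}{2} \approx 0.5$)
$Q = \frac{81}{52}$ ($Q = \left(-47\right) \left(- \frac{1}{26}\right) + 7 \left(- \frac{1}{28}\right) = \frac{47}{26} - \frac{1}{4} = \frac{81}{52} \approx 1.5577$)
$m{\left(n \right)} = \frac{n^{2}}{2}$
$101 \left(Q + m{\left(u{\left(-1 - 0 \right)} \right)}\right) = 101 \left(\frac{81}{52} + \frac{\left(\left(-1 - 0\right) \left(1 - 1\right)\right)^{2}}{2}\right) = 101 \left(\frac{81}{52} + \frac{\left(\left(-1 + 0\right) \left(1 + \left(-1 + 0\right)\right)\right)^{2}}{2}\right) = 101 \left(\frac{81}{52} + \frac{\left(- (1 - 1)\right)^{2}}{2}\right) = 101 \left(\frac{81}{52} + \frac{\left(\left(-1\right) 0\right)^{2}}{2}\right) = 101 \left(\frac{81}{52} + \frac{0^{2}}{2}\right) = 101 \left(\frac{81}{52} + \frac{1}{2} \cdot 0\right) = 101 \left(\frac{81}{52} + 0\right) = 101 \cdot \frac{81}{52} = \frac{8181}{52}$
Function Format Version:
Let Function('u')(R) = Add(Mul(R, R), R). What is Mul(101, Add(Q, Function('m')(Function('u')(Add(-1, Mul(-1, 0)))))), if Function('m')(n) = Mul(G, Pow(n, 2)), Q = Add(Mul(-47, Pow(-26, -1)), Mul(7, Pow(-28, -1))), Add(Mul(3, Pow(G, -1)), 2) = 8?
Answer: Rational(8181, 52) ≈ 157.33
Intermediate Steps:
Function('u')(R) = Add(R, Pow(R, 2)) (Function('u')(R) = Add(Pow(R, 2), R) = Add(R, Pow(R, 2)))
G = Rational(1, 2) (G = Mul(3, Pow(Add(-2, 8), -1)) = Mul(3, Pow(6, -1)) = Mul(3, Rational(1, 6)) = Rational(1, 2) ≈ 0.50000)
Q = Rational(81, 52) (Q = Add(Mul(-47, Rational(-1, 26)), Mul(7, Rational(-1, 28))) = Add(Rational(47, 26), Rational(-1, 4)) = Rational(81, 52) ≈ 1.5577)
Function('m')(n) = Mul(Rational(1, 2), Pow(n, 2))
Mul(101, Add(Q, Function('m')(Function('u')(Add(-1, Mul(-1, 0)))))) = Mul(101, Add(Rational(81, 52), Mul(Rational(1, 2), Pow(Mul(Add(-1, Mul(-1, 0)), Add(1, Add(-1, Mul(-1, 0)))), 2)))) = Mul(101, Add(Rational(81, 52), Mul(Rational(1, 2), Pow(Mul(Add(-1, 0), Add(1, Add(-1, 0))), 2)))) = Mul(101, Add(Rational(81, 52), Mul(Rational(1, 2), Pow(Mul(-1, Add(1, -1)), 2)))) = Mul(101, Add(Rational(81, 52), Mul(Rational(1, 2), Pow(Mul(-1, 0), 2)))) = Mul(101, Add(Rational(81, 52), Mul(Rational(1, 2), Pow(0, 2)))) = Mul(101, Add(Rational(81, 52), Mul(Rational(1, 2), 0))) = Mul(101, Add(Rational(81, 52), 0)) = Mul(101, Rational(81, 52)) = Rational(8181, 52)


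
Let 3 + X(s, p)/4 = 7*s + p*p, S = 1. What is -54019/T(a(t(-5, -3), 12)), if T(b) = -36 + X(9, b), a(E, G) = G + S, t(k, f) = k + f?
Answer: -54019/880 ≈ -61.385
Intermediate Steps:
t(k, f) = f + k
X(s, p) = -12 + 4*p² + 28*s (X(s, p) = -12 + 4*(7*s + p*p) = -12 + 4*(7*s + p²) = -12 + 4*(p² + 7*s) = -12 + (4*p² + 28*s) = -12 + 4*p² + 28*s)
a(E, G) = 1 + G (a(E, G) = G + 1 = 1 + G)
T(b) = 204 + 4*b² (T(b) = -36 + (-12 + 4*b² + 28*9) = -36 + (-12 + 4*b² + 252) = -36 + (240 + 4*b²) = 204 + 4*b²)
-54019/T(a(t(-5, -3), 12)) = -54019/(204 + 4*(1 + 12)²) = -54019/(204 + 4*13²) = -54019/(204 + 4*169) = -54019/(204 + 676) = -54019/880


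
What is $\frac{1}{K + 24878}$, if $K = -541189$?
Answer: $- \frac{1}{516311} \approx -1.9368 \cdot 10^{-6}$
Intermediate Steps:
$\frac{1}{K + 24878} = \frac{1}{-541189 + 24878} = \frac{1}{-516311} = - \frac{1}{516311}$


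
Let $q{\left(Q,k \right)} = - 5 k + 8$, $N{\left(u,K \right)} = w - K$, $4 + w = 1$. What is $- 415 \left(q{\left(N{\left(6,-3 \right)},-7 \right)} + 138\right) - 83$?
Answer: $-75198$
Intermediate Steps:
$w = -3$ ($w = -4 + 1 = -3$)
$N{\left(u,K \right)} = -3 - K$
$q{\left(Q,k \right)} = 8 - 5 k$
$- 415 \left(q{\left(N{\left(6,-3 \right)},-7 \right)} + 138\right) - 83 = - 415 \left(\left(8 - -35\right) + 138\right) - 83 = - 415 \left(\left(8 + 35\right) + 138\right) - 83 = - 415 \left(43 + 138\right) - 83 = \left(-415\right) 181 - 83 = -75115 - 83 = -75198$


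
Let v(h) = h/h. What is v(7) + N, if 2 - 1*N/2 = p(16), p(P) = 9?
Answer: -13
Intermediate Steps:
v(h) = 1
N = -14 (N = 4 - 2*9 = 4 - 18 = -14)
v(7) + N = 1 - 14 = -13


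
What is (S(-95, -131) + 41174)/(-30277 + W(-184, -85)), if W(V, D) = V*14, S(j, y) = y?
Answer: -13681/10951 ≈ -1.2493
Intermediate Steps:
W(V, D) = 14*V
(S(-95, -131) + 41174)/(-30277 + W(-184, -85)) = (-131 + 41174)/(-30277 + 14*(-184)) = 41043/(-30277 - 2576) = 41043/(-32853) = 41043*(-1/32853) = -13681/10951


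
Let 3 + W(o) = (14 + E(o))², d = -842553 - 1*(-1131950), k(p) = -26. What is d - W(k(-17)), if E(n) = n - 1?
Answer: 289231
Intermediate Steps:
E(n) = -1 + n
d = 289397 (d = -842553 + 1131950 = 289397)
W(o) = -3 + (13 + o)² (W(o) = -3 + (14 + (-1 + o))² = -3 + (13 + o)²)
d - W(k(-17)) = 289397 - (-3 + (13 - 26)²) = 289397 - (-3 + (-13)²) = 289397 - (-3 + 169) = 289397 - 1*166 = 289397 - 166 = 289231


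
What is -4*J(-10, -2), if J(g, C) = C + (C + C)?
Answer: 24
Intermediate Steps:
J(g, C) = 3*C (J(g, C) = C + 2*C = 3*C)
-4*J(-10, -2) = -12*(-2) = -4*(-6) = 24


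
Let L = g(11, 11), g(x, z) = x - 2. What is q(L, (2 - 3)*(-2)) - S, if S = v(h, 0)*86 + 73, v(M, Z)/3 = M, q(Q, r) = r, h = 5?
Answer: -1361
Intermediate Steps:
g(x, z) = -2 + x
L = 9 (L = -2 + 11 = 9)
v(M, Z) = 3*M
S = 1363 (S = (3*5)*86 + 73 = 15*86 + 73 = 1290 + 73 = 1363)
q(L, (2 - 3)*(-2)) - S = (2 - 3)*(-2) - 1*1363 = -1*(-2) - 1363 = 2 - 1363 = -1361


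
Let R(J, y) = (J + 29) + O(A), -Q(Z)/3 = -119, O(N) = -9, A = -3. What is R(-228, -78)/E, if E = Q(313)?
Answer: -208/357 ≈ -0.58263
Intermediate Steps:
Q(Z) = 357 (Q(Z) = -3*(-119) = 357)
R(J, y) = 20 + J (R(J, y) = (J + 29) - 9 = (29 + J) - 9 = 20 + J)
E = 357
R(-228, -78)/E = (20 - 228)/357 = -208*1/357 = -208/357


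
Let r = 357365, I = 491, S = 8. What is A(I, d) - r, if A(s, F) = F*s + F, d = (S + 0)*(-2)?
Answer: -365237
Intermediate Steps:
d = -16 (d = (8 + 0)*(-2) = 8*(-2) = -16)
A(s, F) = F + F*s
A(I, d) - r = -16*(1 + 491) - 1*357365 = -16*492 - 357365 = -7872 - 357365 = -365237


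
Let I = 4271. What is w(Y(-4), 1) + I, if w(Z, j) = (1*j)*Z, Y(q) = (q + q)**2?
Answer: 4335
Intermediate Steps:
Y(q) = 4*q**2 (Y(q) = (2*q)**2 = 4*q**2)
w(Z, j) = Z*j (w(Z, j) = j*Z = Z*j)
w(Y(-4), 1) + I = (4*(-4)**2)*1 + 4271 = (4*16)*1 + 4271 = 64*1 + 4271 = 64 + 4271 = 4335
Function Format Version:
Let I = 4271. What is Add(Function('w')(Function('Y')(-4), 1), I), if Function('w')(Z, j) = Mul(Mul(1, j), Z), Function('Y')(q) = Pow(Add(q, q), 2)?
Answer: 4335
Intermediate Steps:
Function('Y')(q) = Mul(4, Pow(q, 2)) (Function('Y')(q) = Pow(Mul(2, q), 2) = Mul(4, Pow(q, 2)))
Function('w')(Z, j) = Mul(Z, j) (Function('w')(Z, j) = Mul(j, Z) = Mul(Z, j))
Add(Function('w')(Function('Y')(-4), 1), I) = Add(Mul(Mul(4, Pow(-4, 2)), 1), 4271) = Add(Mul(Mul(4, 16), 1), 4271) = Add(Mul(64, 1), 4271) = Add(64, 4271) = 4335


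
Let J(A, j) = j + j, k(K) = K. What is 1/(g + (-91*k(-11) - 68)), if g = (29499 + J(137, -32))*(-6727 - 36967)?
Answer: -1/1286131957 ≈ -7.7753e-10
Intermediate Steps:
J(A, j) = 2*j
g = -1286132890 (g = (29499 + 2*(-32))*(-6727 - 36967) = (29499 - 64)*(-43694) = 29435*(-43694) = -1286132890)
1/(g + (-91*k(-11) - 68)) = 1/(-1286132890 + (-91*(-11) - 68)) = 1/(-1286132890 + (1001 - 68)) = 1/(-1286132890 + 933) = 1/(-1286131957) = -1/1286131957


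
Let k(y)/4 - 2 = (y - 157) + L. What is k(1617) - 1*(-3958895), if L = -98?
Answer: 3964351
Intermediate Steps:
k(y) = -1012 + 4*y (k(y) = 8 + 4*((y - 157) - 98) = 8 + 4*((-157 + y) - 98) = 8 + 4*(-255 + y) = 8 + (-1020 + 4*y) = -1012 + 4*y)
k(1617) - 1*(-3958895) = (-1012 + 4*1617) - 1*(-3958895) = (-1012 + 6468) + 3958895 = 5456 + 3958895 = 3964351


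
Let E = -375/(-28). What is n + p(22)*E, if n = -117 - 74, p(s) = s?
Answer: 1451/14 ≈ 103.64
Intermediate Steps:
n = -191
E = 375/28 (E = -375*(-1/28) = 375/28 ≈ 13.393)
n + p(22)*E = -191 + 22*(375/28) = -191 + 4125/14 = 1451/14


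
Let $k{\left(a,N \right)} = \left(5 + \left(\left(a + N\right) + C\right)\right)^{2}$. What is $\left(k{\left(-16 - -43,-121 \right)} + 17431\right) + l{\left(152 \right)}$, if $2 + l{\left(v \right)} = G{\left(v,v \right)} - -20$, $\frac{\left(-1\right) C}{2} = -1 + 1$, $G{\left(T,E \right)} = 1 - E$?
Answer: $25219$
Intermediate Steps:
$C = 0$ ($C = - 2 \left(-1 + 1\right) = \left(-2\right) 0 = 0$)
$k{\left(a,N \right)} = \left(5 + N + a\right)^{2}$ ($k{\left(a,N \right)} = \left(5 + \left(\left(a + N\right) + 0\right)\right)^{2} = \left(5 + \left(\left(N + a\right) + 0\right)\right)^{2} = \left(5 + \left(N + a\right)\right)^{2} = \left(5 + N + a\right)^{2}$)
$l{\left(v \right)} = 19 - v$ ($l{\left(v \right)} = -2 - \left(-21 + v\right) = 19 - v$)
$\left(k{\left(-16 - -43,-121 \right)} + 17431\right) + l{\left(152 \right)} = \left(\left(5 - 121 - -27\right)^{2} + 17431\right) + \left(19 - 152\right) = \left(\left(5 - 121 + \left(-16 + 43\right)\right)^{2} + 17431\right) + \left(19 - 152\right) = \left(\left(5 - 121 + 27\right)^{2} + 17431\right) - 133 = \left(\left(-89\right)^{2} + 17431\right) - 133 = \left(7921 + 17431\right) - 133 = 25352 - 133 = 25219$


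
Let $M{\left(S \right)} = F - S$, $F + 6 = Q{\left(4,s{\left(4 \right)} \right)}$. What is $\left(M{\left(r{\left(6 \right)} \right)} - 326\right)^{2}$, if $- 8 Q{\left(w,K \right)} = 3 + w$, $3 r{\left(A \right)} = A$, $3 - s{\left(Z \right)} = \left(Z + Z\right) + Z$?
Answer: $\frac{7177041}{64} \approx 1.1214 \cdot 10^{5}$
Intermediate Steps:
$s{\left(Z \right)} = 3 - 3 Z$ ($s{\left(Z \right)} = 3 - \left(\left(Z + Z\right) + Z\right) = 3 - \left(2 Z + Z\right) = 3 - 3 Z$)
$r{\left(A \right)} = \frac{A}{3}$
$Q{\left(w,K \right)} = - \frac{3}{8} - \frac{w}{8}$ ($Q{\left(w,K \right)} = - \frac{3 + w}{8} = - \frac{3}{8} - \frac{w}{8}$)
$F = - \frac{55}{8}$ ($F = -6 - \frac{7}{8} = - \frac{55}{8} \approx -6.875$)
$M{\left(S \right)} = - \frac{55}{8} - S$
$\left(M{\left(r{\left(6 \right)} \right)} - 326\right)^{2} = \left(\left(- \frac{55}{8} - \frac{1}{3} \cdot 6\right) - 326\right)^{2} = \left(\left(- \frac{55}{8} - 2\right) - 326\right)^{2} = \left(- \frac{71}{8} - 326\right)^{2} = \left(- \frac{2679}{8}\right)^{2} = \frac{7177041}{64}$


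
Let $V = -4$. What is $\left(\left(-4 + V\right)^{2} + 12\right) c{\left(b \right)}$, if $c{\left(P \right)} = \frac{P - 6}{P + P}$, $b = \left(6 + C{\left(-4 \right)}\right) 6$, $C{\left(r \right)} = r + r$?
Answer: $57$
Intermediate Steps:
$C{\left(r \right)} = 2 r$
$b = -12$ ($b = \left(6 + 2 \left(-4\right)\right) 6 = \left(6 - 8\right) 6 = \left(-2\right) 6 = -12$)
$c{\left(P \right)} = \frac{-6 + P}{2 P}$
$\left(\left(-4 + V\right)^{2} + 12\right) c{\left(b \right)} = \left(\left(-4 - 4\right)^{2} + 12\right) \frac{-6 - 12}{2 \left(-12\right)} = \left(\left(-8\right)^{2} + 12\right) \frac{1}{2} \left(- \frac{1}{12}\right) \left(-18\right) = \left(64 + 12\right) \frac{3}{4} = 76 \cdot \frac{3}{4} = 57$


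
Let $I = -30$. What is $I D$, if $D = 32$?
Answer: $-960$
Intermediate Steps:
$I D = \left(-30\right) 32 = -960$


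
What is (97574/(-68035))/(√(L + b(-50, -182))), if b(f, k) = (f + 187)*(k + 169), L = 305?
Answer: 48787*I*√41/8368305 ≈ 0.03733*I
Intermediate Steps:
b(f, k) = (169 + k)*(187 + f) (b(f, k) = (187 + f)*(169 + k) = (169 + k)*(187 + f))
(97574/(-68035))/(√(L + b(-50, -182))) = (97574/(-68035))/(√(305 + (31603 + 169*(-50) + 187*(-182) - 50*(-182)))) = (97574*(-1/68035))/(√(305 + (31603 - 8450 - 34034 + 9100))) = -97574/(68035*√(305 - 1781)) = -97574*(-I*√41/246)/68035 = -(-48787)*I*√41/8368305 = 48787*I*√41/8368305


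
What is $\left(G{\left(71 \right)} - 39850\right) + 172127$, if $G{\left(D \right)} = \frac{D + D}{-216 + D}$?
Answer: $\frac{19180023}{145} \approx 1.3228 \cdot 10^{5}$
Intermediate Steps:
$G{\left(D \right)} = \frac{2 D}{-216 + D}$
$\left(G{\left(71 \right)} - 39850\right) + 172127 = \left(2 \cdot 71 \frac{1}{-216 + 71} - 39850\right) + 172127 = \left(2 \cdot 71 \frac{1}{-145} - 39850\right) + 172127 = \left(2 \cdot 71 \left(- \frac{1}{145}\right) - 39850\right) + 172127 = \left(- \frac{142}{145} - 39850\right) + 172127 = - \frac{5778392}{145} + 172127 = \frac{19180023}{145}$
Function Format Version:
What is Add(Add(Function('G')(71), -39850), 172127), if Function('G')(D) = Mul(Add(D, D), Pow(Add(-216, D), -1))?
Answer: Rational(19180023, 145) ≈ 1.3228e+5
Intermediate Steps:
Function('G')(D) = Mul(2, D, Pow(Add(-216, D), -1)) (Function('G')(D) = Mul(Mul(2, D), Pow(Add(-216, D), -1)) = Mul(2, D, Pow(Add(-216, D), -1)))
Add(Add(Function('G')(71), -39850), 172127) = Add(Add(Mul(2, 71, Pow(Add(-216, 71), -1)), -39850), 172127) = Add(Add(Mul(2, 71, Pow(-145, -1)), -39850), 172127) = Add(Add(Mul(2, 71, Rational(-1, 145)), -39850), 172127) = Add(Add(Rational(-142, 145), -39850), 172127) = Add(Rational(-5778392, 145), 172127) = Rational(19180023, 145)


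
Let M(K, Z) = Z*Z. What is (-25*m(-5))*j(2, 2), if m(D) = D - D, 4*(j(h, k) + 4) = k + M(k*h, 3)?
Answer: 0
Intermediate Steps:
M(K, Z) = Z²
j(h, k) = -7/4 + k/4 (j(h, k) = -4 + (k + 3²)/4 = -4 + (k + 9)/4 = -4 + (9 + k)/4 = -4 + (9/4 + k/4) = -7/4 + k/4)
m(D) = 0
(-25*m(-5))*j(2, 2) = (-25*0)*(-7/4 + (¼)*2) = 0*(-7/4 + ½) = 0*(-5/4) = 0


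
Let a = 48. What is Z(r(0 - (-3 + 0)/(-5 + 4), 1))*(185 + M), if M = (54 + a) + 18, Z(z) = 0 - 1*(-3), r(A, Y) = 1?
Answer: 915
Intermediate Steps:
Z(z) = 3 (Z(z) = 0 + 3 = 3)
M = 120 (M = (54 + 48) + 18 = 102 + 18 = 120)
Z(r(0 - (-3 + 0)/(-5 + 4), 1))*(185 + M) = 3*(185 + 120) = 3*305 = 915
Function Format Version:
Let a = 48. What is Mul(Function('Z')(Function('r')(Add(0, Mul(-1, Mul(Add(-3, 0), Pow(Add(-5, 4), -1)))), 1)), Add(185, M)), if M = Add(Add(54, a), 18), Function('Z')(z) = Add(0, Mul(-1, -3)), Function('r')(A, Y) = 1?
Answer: 915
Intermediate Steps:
Function('Z')(z) = 3 (Function('Z')(z) = Add(0, 3) = 3)
M = 120 (M = Add(Add(54, 48), 18) = Add(102, 18) = 120)
Mul(Function('Z')(Function('r')(Add(0, Mul(-1, Mul(Add(-3, 0), Pow(Add(-5, 4), -1)))), 1)), Add(185, M)) = Mul(3, Add(185, 120)) = Mul(3, 305) = 915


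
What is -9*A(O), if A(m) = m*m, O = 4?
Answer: -144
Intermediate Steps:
A(m) = m²
-9*A(O) = -9*4² = -9*16 = -144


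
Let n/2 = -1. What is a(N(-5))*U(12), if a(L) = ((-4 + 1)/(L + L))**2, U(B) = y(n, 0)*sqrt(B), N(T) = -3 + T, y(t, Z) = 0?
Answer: 0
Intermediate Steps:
n = -2 (n = 2*(-1) = -2)
U(B) = 0 (U(B) = 0*sqrt(B) = 0)
a(L) = 9/(4*L**2) (a(L) = (-3*1/(2*L))**2 = (-3/(2*L))**2 = 9/(4*L**2))
a(N(-5))*U(12) = (9/(4*(-3 - 5)**2))*0 = ((9/4)/(-8)**2)*0 = ((9/4)*(1/64))*0 = (9/256)*0 = 0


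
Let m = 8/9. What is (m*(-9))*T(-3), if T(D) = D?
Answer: 24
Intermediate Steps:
m = 8/9 (m = 8*(1/9) = 8/9 ≈ 0.88889)
(m*(-9))*T(-3) = ((8/9)*(-9))*(-3) = -8*(-3) = 24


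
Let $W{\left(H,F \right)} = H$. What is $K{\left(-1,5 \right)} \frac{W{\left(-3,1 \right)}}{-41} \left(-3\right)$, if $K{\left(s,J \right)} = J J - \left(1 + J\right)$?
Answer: $- \frac{171}{41} \approx -4.1707$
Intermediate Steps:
$K{\left(s,J \right)} = -1 + J^{2} - J$ ($K{\left(s,J \right)} = J^{2} - \left(1 + J\right) = -1 + J^{2} - J$)
$K{\left(-1,5 \right)} \frac{W{\left(-3,1 \right)}}{-41} \left(-3\right) = \left(-1 + 5^{2} - 5\right) \left(- \frac{3}{-41}\right) \left(-3\right) = \left(-1 + 25 - 5\right) \left(\left(-3\right) \left(- \frac{1}{41}\right)\right) \left(-3\right) = 19 \cdot \frac{3}{41} \left(-3\right) = \frac{57}{41} \left(-3\right) = - \frac{171}{41}$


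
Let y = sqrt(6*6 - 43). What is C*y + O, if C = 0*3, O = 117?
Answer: 117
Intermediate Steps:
y = I*sqrt(7) (y = sqrt(36 - 43) = sqrt(-7) = I*sqrt(7) ≈ 2.6458*I)
C = 0
C*y + O = 0*(I*sqrt(7)) + 117 = 0 + 117 = 117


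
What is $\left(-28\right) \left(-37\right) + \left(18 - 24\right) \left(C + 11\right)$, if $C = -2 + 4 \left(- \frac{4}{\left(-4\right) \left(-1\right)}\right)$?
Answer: $1006$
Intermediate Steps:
$C = -6$ ($C = -2 + 4 \left(- \frac{4}{4}\right) = -2 + 4 \left(\left(-4\right) \frac{1}{4}\right) = -2 + 4 \left(-1\right) = -2 - 4 = -6$)
$\left(-28\right) \left(-37\right) + \left(18 - 24\right) \left(C + 11\right) = \left(-28\right) \left(-37\right) + \left(18 - 24\right) \left(-6 + 11\right) = 1036 - 30 = 1006$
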